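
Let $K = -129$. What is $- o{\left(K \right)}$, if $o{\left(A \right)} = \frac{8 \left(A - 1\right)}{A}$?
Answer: $- \frac{1040}{129} \approx -8.062$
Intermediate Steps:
$o{\left(A \right)} = \frac{-8 + 8 A}{A}$ ($o{\left(A \right)} = \frac{8 \left(-1 + A\right)}{A} = \frac{-8 + 8 A}{A}$)
$- o{\left(K \right)} = - (8 - \frac{8}{-129}) = - (8 - - \frac{8}{129}) = - (8 + \frac{8}{129}) = \left(-1\right) \frac{1040}{129} = - \frac{1040}{129}$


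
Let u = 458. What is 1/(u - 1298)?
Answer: -1/840 ≈ -0.0011905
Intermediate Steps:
1/(u - 1298) = 1/(458 - 1298) = 1/(-840) = -1/840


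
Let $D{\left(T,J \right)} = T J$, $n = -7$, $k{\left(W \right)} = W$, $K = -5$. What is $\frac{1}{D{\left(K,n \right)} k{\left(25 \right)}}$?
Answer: $\frac{1}{875} \approx 0.0011429$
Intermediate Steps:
$D{\left(T,J \right)} = J T$
$\frac{1}{D{\left(K,n \right)} k{\left(25 \right)}} = \frac{1}{\left(-7\right) \left(-5\right) 25} = \frac{1}{35 \cdot 25} = \frac{1}{875}$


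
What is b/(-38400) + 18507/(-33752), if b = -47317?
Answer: 110796823/162009600 ≈ 0.68389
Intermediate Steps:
b/(-38400) + 18507/(-33752) = -47317/(-38400) + 18507/(-33752) = -47317*(-1/38400) + 18507*(-1/33752) = 47317/38400 - 18507/33752 = 110796823/162009600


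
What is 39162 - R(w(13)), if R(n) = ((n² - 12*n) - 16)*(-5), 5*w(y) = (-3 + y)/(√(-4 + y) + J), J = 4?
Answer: 1914198/49 ≈ 39065.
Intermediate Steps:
w(y) = (-3 + y)/(5*(4 + √(-4 + y))) (w(y) = ((-3 + y)/(√(-4 + y) + 4))/5 = ((-3 + y)/(4 + √(-4 + y)))/5 = (-3 + y)/(5*(4 + √(-4 + y))))
R(n) = 80 - 5*n² + 60*n (R(n) = (-16 + n² - 12*n)*(-5) = 80 - 5*n² + 60*n)
39162 - R(w(13)) = 39162 - (80 - 5*(-3 + 13)²/(25*(4 + √(-4 + 13))²) + 60*((-3 + 13)/(5*(4 + √(-4 + 13))))) = 39162 - (80 - 5*4/(4 + √9)² + 60*((⅕)*10/(4 + √9))) = 39162 - (80 - 5*4/(4 + 3)² + 60*((⅕)*10/(4 + 3))) = 39162 - (80 - 5*((⅕)*10/7)² + 60*((⅕)*10/7)) = 39162 - (80 - 5*((⅕)*(⅐)*10)² + 60*((⅕)*(⅐)*10)) = 39162 - (80 - 5*(2/7)² + 60*(2/7)) = 39162 - (80 - 5*4/49 + 120/7) = 39162 - (80 - 20/49 + 120/7) = 39162 - 1*4740/49 = 39162 - 4740/49 = 1914198/49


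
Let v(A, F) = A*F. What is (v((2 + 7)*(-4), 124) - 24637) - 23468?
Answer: -52569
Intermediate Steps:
(v((2 + 7)*(-4), 124) - 24637) - 23468 = (((2 + 7)*(-4))*124 - 24637) - 23468 = ((9*(-4))*124 - 24637) - 23468 = (-36*124 - 24637) - 23468 = (-4464 - 24637) - 23468 = -29101 - 23468 = -52569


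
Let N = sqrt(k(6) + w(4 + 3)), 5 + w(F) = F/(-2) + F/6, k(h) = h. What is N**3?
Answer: -8*I*sqrt(3)/9 ≈ -1.5396*I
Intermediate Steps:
w(F) = -5 - F/3 (w(F) = -5 + (F/(-2) + F/6) = -5 + (F*(-1/2) + F*(1/6)) = -5 + (-F/2 + F/6) = -5 - F/3)
N = 2*I*sqrt(3)/3 (N = sqrt(6 + (-5 - (4 + 3)/3)) = sqrt(6 + (-5 - 1/3*7)) = sqrt(6 + (-5 - 7/3)) = sqrt(6 - 22/3) = sqrt(-4/3) = 2*I*sqrt(3)/3 ≈ 1.1547*I)
N**3 = (2*I*sqrt(3)/3)**3 = -8*I*sqrt(3)/9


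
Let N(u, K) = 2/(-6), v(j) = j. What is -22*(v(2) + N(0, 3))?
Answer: -110/3 ≈ -36.667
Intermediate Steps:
N(u, K) = -1/3 (N(u, K) = 2*(-1/6) = -1/3)
-22*(v(2) + N(0, 3)) = -22*(2 - 1/3) = -22*5/3 = -110/3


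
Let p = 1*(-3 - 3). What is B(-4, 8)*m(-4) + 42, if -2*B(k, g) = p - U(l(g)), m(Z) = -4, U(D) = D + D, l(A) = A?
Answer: -2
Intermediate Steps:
p = -6 (p = 1*(-6) = -6)
U(D) = 2*D
B(k, g) = 3 + g (B(k, g) = -(-6 - 2*g)/2 = 3 + g)
B(-4, 8)*m(-4) + 42 = (3 + 8)*(-4) + 42 = 11*(-4) + 42 = -44 + 42 = -2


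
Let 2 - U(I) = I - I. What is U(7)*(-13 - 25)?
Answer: -76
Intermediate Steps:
U(I) = 2 (U(I) = 2 - (I - I) = 2 - 1*0 = 2 + 0 = 2)
U(7)*(-13 - 25) = 2*(-13 - 25) = 2*(-38) = -76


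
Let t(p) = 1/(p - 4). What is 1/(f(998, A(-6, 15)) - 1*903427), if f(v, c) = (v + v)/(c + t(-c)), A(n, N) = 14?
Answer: -251/226724249 ≈ -1.1071e-6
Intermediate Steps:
t(p) = 1/(-4 + p)
f(v, c) = 2*v/(c + 1/(-4 - c)) (f(v, c) = (v + v)/(c + 1/(-4 - c)) = (2*v)/(c + 1/(-4 - c)) = 2*v/(c + 1/(-4 - c)))
1/(f(998, A(-6, 15)) - 1*903427) = 1/(2*998*(4 + 14)/(-1 + 14*(4 + 14)) - 1*903427) = 1/(2*998*18/(-1 + 14*18) - 903427) = 1/(2*998*18/(-1 + 252) - 903427) = 1/(2*998*18/251 - 903427) = 1/(2*998*(1/251)*18 - 903427) = 1/(35928/251 - 903427) = 1/(-226724249/251) = -251/226724249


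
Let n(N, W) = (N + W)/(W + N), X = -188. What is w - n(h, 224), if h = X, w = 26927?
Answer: 26926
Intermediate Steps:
h = -188
n(N, W) = 1 (n(N, W) = (N + W)/(N + W) = 1)
w - n(h, 224) = 26927 - 1*1 = 26927 - 1 = 26926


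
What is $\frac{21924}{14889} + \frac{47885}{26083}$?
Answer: $\frac{61181117}{18492847} \approx 3.3084$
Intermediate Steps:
$\frac{21924}{14889} + \frac{47885}{26083} = 21924 \cdot \frac{1}{14889} + 47885 \cdot \frac{1}{26083} = \frac{1044}{709} + \frac{47885}{26083} = \frac{61181117}{18492847}$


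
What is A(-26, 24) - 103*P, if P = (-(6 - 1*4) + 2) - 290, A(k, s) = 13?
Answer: 29883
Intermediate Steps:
P = -290 (P = (-(6 - 4) + 2) - 290 = (-1*2 + 2) - 290 = (-2 + 2) - 290 = 0 - 290 = -290)
A(-26, 24) - 103*P = 13 - 103*(-290) = 13 + 29870 = 29883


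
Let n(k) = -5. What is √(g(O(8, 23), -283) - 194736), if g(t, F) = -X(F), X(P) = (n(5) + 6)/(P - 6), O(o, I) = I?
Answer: I*√56278703/17 ≈ 441.29*I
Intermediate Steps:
X(P) = 1/(-6 + P) (X(P) = (-5 + 6)/(P - 6) = 1/(-6 + P))
g(t, F) = -1/(-6 + F)
√(g(O(8, 23), -283) - 194736) = √(-1/(-6 - 283) - 194736) = √(-1/(-289) - 194736) = √(-1*(-1/289) - 194736) = √(1/289 - 194736) = √(-56278703/289) = I*√56278703/17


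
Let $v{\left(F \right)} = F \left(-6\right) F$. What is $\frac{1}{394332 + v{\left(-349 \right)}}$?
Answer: $- \frac{1}{336474} \approx -2.972 \cdot 10^{-6}$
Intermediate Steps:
$v{\left(F \right)} = - 6 F^{2}$ ($v{\left(F \right)} = - 6 F F = - 6 F^{2}$)
$\frac{1}{394332 + v{\left(-349 \right)}} = \frac{1}{394332 - 6 \left(-349\right)^{2}} = \frac{1}{394332 - 730806} = \frac{1}{-336474} = - \frac{1}{336474}$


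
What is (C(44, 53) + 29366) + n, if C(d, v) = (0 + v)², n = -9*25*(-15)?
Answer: 35550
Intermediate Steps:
n = 3375 (n = -225*(-15) = 3375)
C(d, v) = v²
(C(44, 53) + 29366) + n = (53² + 29366) + 3375 = (2809 + 29366) + 3375 = 32175 + 3375 = 35550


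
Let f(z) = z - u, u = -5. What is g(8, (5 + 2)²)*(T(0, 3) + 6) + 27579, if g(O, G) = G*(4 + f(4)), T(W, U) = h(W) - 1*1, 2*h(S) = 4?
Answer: 32038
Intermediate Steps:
h(S) = 2 (h(S) = (½)*4 = 2)
T(W, U) = 1 (T(W, U) = 2 - 1*1 = 2 - 1 = 1)
f(z) = 5 + z (f(z) = z - 1*(-5) = z + 5 = 5 + z)
g(O, G) = 13*G (g(O, G) = G*(4 + (5 + 4)) = G*(4 + 9) = G*13 = 13*G)
g(8, (5 + 2)²)*(T(0, 3) + 6) + 27579 = (13*(5 + 2)²)*(1 + 6) + 27579 = (13*7²)*7 + 27579 = (13*49)*7 + 27579 = 637*7 + 27579 = 4459 + 27579 = 32038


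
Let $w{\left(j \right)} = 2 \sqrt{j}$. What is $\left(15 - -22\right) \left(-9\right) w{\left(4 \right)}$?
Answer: $-1332$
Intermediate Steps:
$\left(15 - -22\right) \left(-9\right) w{\left(4 \right)} = \left(15 - -22\right) \left(-9\right) 2 \sqrt{4} = \left(15 + 22\right) \left(-9\right) 2 \cdot 2 = 37 \left(-9\right) 4 = \left(-333\right) 4 = -1332$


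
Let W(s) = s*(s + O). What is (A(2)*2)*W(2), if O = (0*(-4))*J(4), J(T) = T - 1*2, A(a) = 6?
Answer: 48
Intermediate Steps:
J(T) = -2 + T (J(T) = T - 2 = -2 + T)
O = 0 (O = (0*(-4))*(-2 + 4) = 0*2 = 0)
W(s) = s² (W(s) = s*(s + 0) = s*s = s²)
(A(2)*2)*W(2) = (6*2)*2² = 12*4 = 48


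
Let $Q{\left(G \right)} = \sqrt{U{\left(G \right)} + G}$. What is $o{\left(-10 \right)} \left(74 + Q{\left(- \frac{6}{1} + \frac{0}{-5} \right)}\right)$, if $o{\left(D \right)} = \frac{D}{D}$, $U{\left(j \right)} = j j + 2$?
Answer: $74 + 4 \sqrt{2} \approx 79.657$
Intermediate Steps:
$U{\left(j \right)} = 2 + j^{2}$ ($U{\left(j \right)} = j^{2} + 2 = 2 + j^{2}$)
$Q{\left(G \right)} = \sqrt{2 + G + G^{2}}$ ($Q{\left(G \right)} = \sqrt{\left(2 + G^{2}\right) + G} = \sqrt{2 + G + G^{2}}$)
$o{\left(D \right)} = 1$
$o{\left(-10 \right)} \left(74 + Q{\left(- \frac{6}{1} + \frac{0}{-5} \right)}\right) = 1 \left(74 + \sqrt{2 + \left(- \frac{6}{1} + \frac{0}{-5}\right) + \left(- \frac{6}{1} + \frac{0}{-5}\right)^{2}}\right) = 1 \left(74 + \sqrt{2 + \left(\left(-6\right) 1 + 0 \left(- \frac{1}{5}\right)\right) + \left(\left(-6\right) 1 + 0 \left(- \frac{1}{5}\right)\right)^{2}}\right) = 1 \left(74 + \sqrt{2 + \left(-6 + 0\right) + \left(-6 + 0\right)^{2}}\right) = 1 \left(74 + \sqrt{2 - 6 + \left(-6\right)^{2}}\right) = 1 \left(74 + \sqrt{2 - 6 + 36}\right) = 1 \left(74 + \sqrt{32}\right) = 1 \left(74 + 4 \sqrt{2}\right) = 74 + 4 \sqrt{2}$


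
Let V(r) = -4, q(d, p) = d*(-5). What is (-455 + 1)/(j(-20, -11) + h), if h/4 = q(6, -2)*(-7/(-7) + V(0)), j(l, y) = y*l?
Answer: -227/290 ≈ -0.78276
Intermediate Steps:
q(d, p) = -5*d
j(l, y) = l*y
h = 360 (h = 4*((-5*6)*(-7/(-7) - 4)) = 4*(-30*(-7*(-1/7) - 4)) = 4*(-30*(1 - 4)) = 4*(-30*(-3)) = 4*90 = 360)
(-455 + 1)/(j(-20, -11) + h) = (-455 + 1)/(-20*(-11) + 360) = -454/(220 + 360) = -454/580 = -454*1/580 = -227/290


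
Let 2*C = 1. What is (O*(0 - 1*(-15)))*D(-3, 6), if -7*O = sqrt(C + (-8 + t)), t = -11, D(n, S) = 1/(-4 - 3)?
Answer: 15*I*sqrt(74)/98 ≈ 1.3167*I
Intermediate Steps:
C = 1/2 (C = (1/2)*1 = 1/2 ≈ 0.50000)
D(n, S) = -1/7 (D(n, S) = 1/(-7) = -1/7)
O = -I*sqrt(74)/14 (O = -sqrt(1/2 + (-8 - 11))/7 = -sqrt(1/2 - 19)/7 = -I*sqrt(74)/14 ≈ -0.61445*I)
(O*(0 - 1*(-15)))*D(-3, 6) = ((-I*sqrt(74)/14)*(0 - 1*(-15)))*(-1/7) = ((-I*sqrt(74)/14)*(0 + 15))*(-1/7) = (-I*sqrt(74)/14*15)*(-1/7) = -15*I*sqrt(74)/14*(-1/7) = 15*I*sqrt(74)/98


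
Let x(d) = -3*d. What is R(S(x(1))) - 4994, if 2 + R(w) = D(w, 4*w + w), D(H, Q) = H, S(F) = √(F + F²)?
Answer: -4996 + √6 ≈ -4993.5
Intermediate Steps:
R(w) = -2 + w
R(S(x(1))) - 4994 = (-2 + √((-3*1)*(1 - 3*1))) - 4994 = (-2 + √(-3*(1 - 3))) - 4994 = (-2 + √(-3*(-2))) - 4994 = (-2 + √6) - 4994 = -4996 + √6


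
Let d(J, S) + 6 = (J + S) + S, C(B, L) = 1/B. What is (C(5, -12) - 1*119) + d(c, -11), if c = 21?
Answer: -629/5 ≈ -125.80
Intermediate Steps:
d(J, S) = -6 + J + 2*S (d(J, S) = -6 + ((J + S) + S) = -6 + (J + 2*S) = -6 + J + 2*S)
(C(5, -12) - 1*119) + d(c, -11) = (1/5 - 1*119) + (-6 + 21 + 2*(-11)) = (⅕ - 119) + (-6 + 21 - 22) = -594/5 - 7 = -629/5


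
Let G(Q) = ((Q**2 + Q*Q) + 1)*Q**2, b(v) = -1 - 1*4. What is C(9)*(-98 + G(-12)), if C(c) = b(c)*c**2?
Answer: -16814790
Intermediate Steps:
b(v) = -5 (b(v) = -1 - 4 = -5)
C(c) = -5*c**2
G(Q) = Q**2*(1 + 2*Q**2) (G(Q) = ((Q**2 + Q**2) + 1)*Q**2 = (2*Q**2 + 1)*Q**2 = (1 + 2*Q**2)*Q**2 = Q**2*(1 + 2*Q**2))
C(9)*(-98 + G(-12)) = (-5*9**2)*(-98 + ((-12)**2 + 2*(-12)**4)) = (-5*81)*(-98 + (144 + 2*20736)) = -405*(-98 + (144 + 41472)) = -405*(-98 + 41616) = -405*41518 = -16814790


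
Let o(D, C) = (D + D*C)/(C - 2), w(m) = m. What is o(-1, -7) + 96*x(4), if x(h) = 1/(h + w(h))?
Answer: 34/3 ≈ 11.333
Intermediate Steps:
x(h) = 1/(2*h) (x(h) = 1/(h + h) = 1/(2*h))
o(D, C) = (D + C*D)/(-2 + C)
o(-1, -7) + 96*x(4) = -(1 - 7)/(-2 - 7) + 96*((1/2)/4) = -1*(-6)/(-9) + 96*((1/2)*(1/4)) = -1*(-1/9)*(-6) + 96*(1/8) = -2/3 + 12 = 34/3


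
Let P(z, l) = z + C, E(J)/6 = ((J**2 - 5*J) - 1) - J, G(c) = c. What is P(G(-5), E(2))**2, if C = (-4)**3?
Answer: 4761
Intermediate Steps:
E(J) = -6 - 36*J + 6*J**2 (E(J) = 6*(((J**2 - 5*J) - 1) - J) = 6*((-1 + J**2 - 5*J) - J) = 6*(-1 + J**2 - 6*J) = -6 - 36*J + 6*J**2)
C = -64
P(z, l) = -64 + z (P(z, l) = z - 64 = -64 + z)
P(G(-5), E(2))**2 = (-64 - 5)**2 = (-69)**2 = 4761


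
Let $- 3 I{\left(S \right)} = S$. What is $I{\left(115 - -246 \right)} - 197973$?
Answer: $- \frac{594280}{3} \approx -1.9809 \cdot 10^{5}$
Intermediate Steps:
$I{\left(S \right)} = - \frac{S}{3}$
$I{\left(115 - -246 \right)} - 197973 = - \frac{115 - -246}{3} - 197973 = - \frac{115 + 246}{3} - 197973 = \left(- \frac{1}{3}\right) 361 - 197973 = - \frac{361}{3} - 197973 = - \frac{594280}{3}$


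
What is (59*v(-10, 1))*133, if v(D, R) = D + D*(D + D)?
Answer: 1490930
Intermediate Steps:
v(D, R) = D + 2*D² (v(D, R) = D + D*(2*D) = D + 2*D²)
(59*v(-10, 1))*133 = (59*(-10*(1 + 2*(-10))))*133 = (59*(-10*(1 - 20)))*133 = (59*(-10*(-19)))*133 = (59*190)*133 = 11210*133 = 1490930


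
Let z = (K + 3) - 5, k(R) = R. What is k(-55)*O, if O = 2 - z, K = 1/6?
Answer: -1265/6 ≈ -210.83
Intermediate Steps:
K = 1/6 ≈ 0.16667
z = -11/6 (z = (1/6 + 3) - 5 = 19/6 - 5 = -11/6 ≈ -1.8333)
O = 23/6 (O = 2 - 1*(-11/6) = 2 + 11/6 = 23/6 ≈ 3.8333)
k(-55)*O = -55*23/6 = -1265/6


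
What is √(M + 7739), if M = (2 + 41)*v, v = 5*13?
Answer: √10534 ≈ 102.64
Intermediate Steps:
v = 65
M = 2795 (M = (2 + 41)*65 = 43*65 = 2795)
√(M + 7739) = √(2795 + 7739) = √10534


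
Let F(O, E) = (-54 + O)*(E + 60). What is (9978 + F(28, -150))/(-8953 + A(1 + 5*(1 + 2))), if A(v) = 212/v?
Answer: -49272/35759 ≈ -1.3779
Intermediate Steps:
F(O, E) = (-54 + O)*(60 + E)
(9978 + F(28, -150))/(-8953 + A(1 + 5*(1 + 2))) = (9978 + (-3240 - 54*(-150) + 60*28 - 150*28))/(-8953 + 212/(1 + 5*(1 + 2))) = (9978 + (-3240 + 8100 + 1680 - 4200))/(-8953 + 212/(1 + 5*3)) = (9978 + 2340)/(-8953 + 212/(1 + 15)) = 12318/(-8953 + 212/16) = 12318/(-8953 + 212*(1/16)) = 12318/(-8953 + 53/4) = 12318/(-35759/4) = 12318*(-4/35759) = -49272/35759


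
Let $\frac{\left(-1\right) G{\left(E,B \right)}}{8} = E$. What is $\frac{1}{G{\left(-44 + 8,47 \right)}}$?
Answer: $\frac{1}{288} \approx 0.0034722$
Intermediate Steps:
$G{\left(E,B \right)} = - 8 E$
$\frac{1}{G{\left(-44 + 8,47 \right)}} = \frac{1}{\left(-8\right) \left(-44 + 8\right)} = \frac{1}{\left(-8\right) \left(-36\right)} = \frac{1}{288}$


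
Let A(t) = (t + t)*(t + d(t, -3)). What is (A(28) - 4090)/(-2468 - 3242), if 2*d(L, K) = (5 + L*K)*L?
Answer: 32229/2855 ≈ 11.289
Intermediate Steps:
d(L, K) = L*(5 + K*L)/2 (d(L, K) = ((5 + L*K)*L)/2 = ((5 + K*L)*L)/2 = (L*(5 + K*L))/2 = L*(5 + K*L)/2)
A(t) = 2*t*(t + t*(5 - 3*t)/2) (A(t) = (t + t)*(t + t*(5 - 3*t)/2) = (2*t)*(t + t*(5 - 3*t)/2) = 2*t*(t + t*(5 - 3*t)/2))
(A(28) - 4090)/(-2468 - 3242) = (28**2*(7 - 3*28) - 4090)/(-2468 - 3242) = (784*(7 - 84) - 4090)/(-5710) = (784*(-77) - 4090)*(-1/5710) = (-60368 - 4090)*(-1/5710) = -64458*(-1/5710) = 32229/2855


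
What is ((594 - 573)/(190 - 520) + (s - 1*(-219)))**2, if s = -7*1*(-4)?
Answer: 737828569/12100 ≈ 60978.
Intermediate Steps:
s = 28 (s = -7*(-4) = 28)
((594 - 573)/(190 - 520) + (s - 1*(-219)))**2 = ((594 - 573)/(190 - 520) + (28 - 1*(-219)))**2 = (21/(-330) + (28 + 219))**2 = (21*(-1/330) + 247)**2 = (-7/110 + 247)**2 = (27163/110)**2 = 737828569/12100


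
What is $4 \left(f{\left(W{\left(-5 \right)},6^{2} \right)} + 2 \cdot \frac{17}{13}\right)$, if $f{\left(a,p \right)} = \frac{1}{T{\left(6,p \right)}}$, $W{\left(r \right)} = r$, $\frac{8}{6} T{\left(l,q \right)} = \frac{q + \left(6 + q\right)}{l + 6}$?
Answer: $\frac{440}{39} \approx 11.282$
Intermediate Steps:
$T{\left(l,q \right)} = \frac{3 \left(6 + 2 q\right)}{4 \left(6 + l\right)}$ ($T{\left(l,q \right)} = \frac{3 \frac{q + \left(6 + q\right)}{l + 6}}{4} = \frac{3 \frac{6 + 2 q}{6 + l}}{4} = \frac{3 \left(6 + 2 q\right)}{4 \left(6 + l\right)}$)
$f{\left(a,p \right)} = \frac{1}{\frac{3}{8} + \frac{p}{8}}$ ($f{\left(a,p \right)} = \frac{1}{\frac{3}{2} \frac{1}{6 + 6} \left(3 + p\right)} = \frac{1}{\frac{3}{2} \cdot \frac{1}{12} \left(3 + p\right)} = \frac{1}{\frac{3}{8} + \frac{p}{8}}$)
$4 \left(f{\left(W{\left(-5 \right)},6^{2} \right)} + 2 \cdot \frac{17}{13}\right) = 4 \left(\frac{8}{3 + 6^{2}} + 2 \cdot \frac{17}{13}\right) = 4 \left(\frac{8}{3 + 36} + 2 \cdot 17 \cdot \frac{1}{13}\right) = 4 \left(\frac{8}{39} + 2 \cdot \frac{17}{13}\right) = 4 \left(8 \cdot \frac{1}{39} + \frac{34}{13}\right) = 4 \left(\frac{8}{39} + \frac{34}{13}\right) = 4 \cdot \frac{110}{39} = \frac{440}{39}$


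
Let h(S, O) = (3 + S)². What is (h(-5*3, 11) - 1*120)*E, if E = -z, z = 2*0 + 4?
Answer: -96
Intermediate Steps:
z = 4 (z = 0 + 4 = 4)
E = -4 (E = -1*4 = -4)
(h(-5*3, 11) - 1*120)*E = ((3 - 5*3)² - 1*120)*(-4) = ((3 - 15)² - 120)*(-4) = ((-12)² - 120)*(-4) = (144 - 120)*(-4) = 24*(-4) = -96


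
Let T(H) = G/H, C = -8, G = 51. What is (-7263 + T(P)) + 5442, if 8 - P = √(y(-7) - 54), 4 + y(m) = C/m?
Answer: -256285/141 + 17*I*√2786/282 ≈ -1817.6 + 3.1819*I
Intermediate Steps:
y(m) = -4 - 8/m
P = 8 - I*√2786/7 (P = 8 - √((-4 - 8/(-7)) - 54) = 8 - √((-4 - 8*(-⅐)) - 54) = 8 - √((-4 + 8/7) - 54) = 8 - √(-20/7 - 54) = 8 - √(-398/7) = 8 - I*√2786/7 ≈ 8.0 - 7.5404*I)
T(H) = 51/H
(-7263 + T(P)) + 5442 = (-7263 + 51/(8 - I*√2786/7)) + 5442 = -1821 + 51/(8 - I*√2786/7)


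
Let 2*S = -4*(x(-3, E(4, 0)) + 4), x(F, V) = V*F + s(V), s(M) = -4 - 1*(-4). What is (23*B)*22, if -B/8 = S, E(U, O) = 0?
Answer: 32384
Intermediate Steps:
s(M) = 0 (s(M) = -4 + 4 = 0)
x(F, V) = F*V (x(F, V) = V*F + 0 = F*V + 0 = F*V)
S = -8 (S = (-4*(-3*0 + 4))/2 = (-4*(0 + 4))/2 = (-4*4)/2 = (½)*(-16) = -8)
B = 64 (B = -8*(-8) = 64)
(23*B)*22 = (23*64)*22 = 1472*22 = 32384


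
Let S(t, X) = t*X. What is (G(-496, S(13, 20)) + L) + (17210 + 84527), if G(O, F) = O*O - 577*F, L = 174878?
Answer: 372611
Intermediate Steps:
S(t, X) = X*t
G(O, F) = O**2 - 577*F
(G(-496, S(13, 20)) + L) + (17210 + 84527) = (((-496)**2 - 11540*13) + 174878) + (17210 + 84527) = ((246016 - 577*260) + 174878) + 101737 = ((246016 - 150020) + 174878) + 101737 = (95996 + 174878) + 101737 = 270874 + 101737 = 372611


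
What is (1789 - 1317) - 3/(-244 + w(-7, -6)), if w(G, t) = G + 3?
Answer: 117059/248 ≈ 472.01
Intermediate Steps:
w(G, t) = 3 + G
(1789 - 1317) - 3/(-244 + w(-7, -6)) = (1789 - 1317) - 3/(-244 + (3 - 7)) = 472 - 3/(-244 - 4) = 472 - 3/(-248) = 472 - 3*(-1/248) = 472 + 3/248 = 117059/248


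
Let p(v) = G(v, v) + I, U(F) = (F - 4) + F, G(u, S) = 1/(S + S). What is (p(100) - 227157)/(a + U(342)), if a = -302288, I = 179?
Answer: 45395599/60321600 ≈ 0.75256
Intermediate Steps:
G(u, S) = 1/(2*S)
U(F) = -4 + 2*F (U(F) = (-4 + F) + F = -4 + 2*F)
p(v) = 179 + 1/(2*v) (p(v) = 1/(2*v) + 179 = 179 + 1/(2*v))
(p(100) - 227157)/(a + U(342)) = ((179 + (1/2)/100) - 227157)/(-302288 + (-4 + 2*342)) = ((179 + (1/2)*(1/100)) - 227157)/(-302288 + (-4 + 684)) = ((179 + 1/200) - 227157)/(-302288 + 680) = (35801/200 - 227157)/(-301608) = -45395599/200*(-1/301608) = 45395599/60321600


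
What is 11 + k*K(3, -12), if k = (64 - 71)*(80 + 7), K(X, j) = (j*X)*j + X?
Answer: -264904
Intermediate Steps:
K(X, j) = X + X*j**2 (K(X, j) = (X*j)*j + X = X*j**2 + X = X + X*j**2)
k = -609 (k = -7*87 = -609)
11 + k*K(3, -12) = 11 - 1827*(1 + (-12)**2) = 11 - 1827*(1 + 144) = 11 - 1827*145 = 11 - 609*435 = 11 - 264915 = -264904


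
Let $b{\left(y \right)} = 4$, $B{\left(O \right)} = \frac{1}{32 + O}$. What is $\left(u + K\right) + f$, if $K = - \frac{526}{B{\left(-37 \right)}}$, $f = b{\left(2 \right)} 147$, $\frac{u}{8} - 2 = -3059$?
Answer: $-21238$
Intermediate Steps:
$u = -24456$ ($u = 16 + 8 \left(-3059\right) = 16 - 24472 = -24456$)
$f = 588$ ($f = 4 \cdot 147 = 588$)
$K = 2630$ ($K = - \frac{526}{\frac{1}{32 - 37}} = - \frac{526}{\frac{1}{-5}} = - \frac{526}{- \frac{1}{5}} = \left(-526\right) \left(-5\right) = 2630$)
$\left(u + K\right) + f = \left(-24456 + 2630\right) + 588 = -21826 + 588 = -21238$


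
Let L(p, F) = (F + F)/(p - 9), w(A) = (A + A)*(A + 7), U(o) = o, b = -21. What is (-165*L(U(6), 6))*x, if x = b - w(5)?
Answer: -93060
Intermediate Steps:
w(A) = 2*A*(7 + A) (w(A) = (2*A)*(7 + A) = 2*A*(7 + A))
L(p, F) = 2*F/(-9 + p) (L(p, F) = (2*F)/(-9 + p) = 2*F/(-9 + p))
x = -141 (x = -21 - 2*5*(7 + 5) = -21 - 2*5*12 = -21 - 1*120 = -21 - 120 = -141)
(-165*L(U(6), 6))*x = -330*6/(-9 + 6)*(-141) = -330*6/(-3)*(-141) = -330*6*(-1)/3*(-141) = -165*(-4)*(-141) = 660*(-141) = -93060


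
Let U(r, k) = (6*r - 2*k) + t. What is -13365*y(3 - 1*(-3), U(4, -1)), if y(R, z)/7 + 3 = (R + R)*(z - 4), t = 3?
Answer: -27785835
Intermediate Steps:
U(r, k) = 3 - 2*k + 6*r (U(r, k) = (6*r - 2*k) + 3 = (-2*k + 6*r) + 3 = 3 - 2*k + 6*r)
y(R, z) = -21 + 14*R*(-4 + z) (y(R, z) = -21 + 7*((R + R)*(z - 4)) = -21 + 7*((2*R)*(-4 + z)) = -21 + 7*(2*R*(-4 + z)) = -21 + 14*R*(-4 + z))
-13365*y(3 - 1*(-3), U(4, -1)) = -13365*(-21 - 56*(3 - 1*(-3)) + 14*(3 - 1*(-3))*(3 - 2*(-1) + 6*4)) = -13365*(-21 - 56*(3 + 3) + 14*(3 + 3)*(3 + 2 + 24)) = -13365*(-21 - 56*6 + 14*6*29) = -13365*(-21 - 336 + 2436) = -13365*2079 = -27785835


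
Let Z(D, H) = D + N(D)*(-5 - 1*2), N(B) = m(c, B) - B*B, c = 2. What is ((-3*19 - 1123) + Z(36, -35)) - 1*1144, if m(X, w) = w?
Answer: 6532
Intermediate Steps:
N(B) = B - B**2 (N(B) = B - B*B = B - B**2)
Z(D, H) = D - 7*D*(1 - D) (Z(D, H) = D + (D*(1 - D))*(-5 - 1*2) = D + (D*(1 - D))*(-5 - 2) = D + (D*(1 - D))*(-7) = D - 7*D*(1 - D))
((-3*19 - 1123) + Z(36, -35)) - 1*1144 = ((-3*19 - 1123) + 36*(-6 + 7*36)) - 1*1144 = ((-57 - 1123) + 36*(-6 + 252)) - 1144 = (-1180 + 36*246) - 1144 = (-1180 + 8856) - 1144 = 7676 - 1144 = 6532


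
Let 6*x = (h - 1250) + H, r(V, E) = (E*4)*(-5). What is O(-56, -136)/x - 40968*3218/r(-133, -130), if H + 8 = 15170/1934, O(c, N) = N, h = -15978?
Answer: -91513344741202/1804792925 ≈ -50706.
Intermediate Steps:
H = -151/967 (H = -8 + 15170/1934 = -8 + 15170*(1/1934) = -8 + 7585/967 = -151/967 ≈ -0.15615)
r(V, E) = -20*E (r(V, E) = (4*E)*(-5) = -20*E)
x = -5553209/1934 (x = ((-15978 - 1250) - 151/967)/6 = (-17228 - 151/967)/6 = (⅙)*(-16659627/967) = -5553209/1934 ≈ -2871.4)
O(-56, -136)/x - 40968*3218/r(-133, -130) = -136/(-5553209/1934) - 40968/(-20*(-130)/3218) = -136*(-1934/5553209) - 40968/(2600*(1/3218)) = 263024/5553209 - 40968/1300/1609 = 263024/5553209 - 40968*1609/1300 = 263024/5553209 - 16479378/325 = -91513344741202/1804792925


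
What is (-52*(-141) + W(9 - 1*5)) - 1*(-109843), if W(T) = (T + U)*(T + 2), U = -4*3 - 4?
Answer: 117103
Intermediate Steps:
U = -16 (U = -12 - 4 = -16)
W(T) = (-16 + T)*(2 + T) (W(T) = (T - 16)*(T + 2) = (-16 + T)*(2 + T))
(-52*(-141) + W(9 - 1*5)) - 1*(-109843) = (-52*(-141) + (-32 + (9 - 1*5)² - 14*(9 - 1*5))) - 1*(-109843) = (7332 + (-32 + (9 - 5)² - 14*(9 - 5))) + 109843 = (7332 + (-32 + 4² - 14*4)) + 109843 = (7332 + (-32 + 16 - 56)) + 109843 = (7332 - 72) + 109843 = 7260 + 109843 = 117103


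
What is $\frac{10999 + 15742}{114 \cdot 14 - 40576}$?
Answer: $- \frac{26741}{38980} \approx -0.68602$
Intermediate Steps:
$\frac{10999 + 15742}{114 \cdot 14 - 40576} = \frac{26741}{1596 - 40576} = \frac{26741}{-38980} = 26741 \left(- \frac{1}{38980}\right) = - \frac{26741}{38980}$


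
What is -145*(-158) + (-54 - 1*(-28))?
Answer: 22884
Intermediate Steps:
-145*(-158) + (-54 - 1*(-28)) = 22910 + (-54 + 28) = 22910 - 26 = 22884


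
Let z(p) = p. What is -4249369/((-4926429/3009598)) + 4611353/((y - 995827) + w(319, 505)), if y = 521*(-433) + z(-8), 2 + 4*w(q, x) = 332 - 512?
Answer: 31242540993560455040/12035004946263 ≈ 2.5960e+6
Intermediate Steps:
w(q, x) = -91/2 (w(q, x) = -1/2 + (332 - 512)/4 = -1/2 + (1/4)*(-180) = -1/2 - 45 = -91/2)
y = -225601 (y = 521*(-433) - 8 = -225593 - 8 = -225601)
-4249369/((-4926429/3009598)) + 4611353/((y - 995827) + w(319, 505)) = -4249369/((-4926429/3009598)) + 4611353/((-225601 - 995827) - 91/2) = -4249369/((-4926429*1/3009598)) + 4611353/(-1221428 - 91/2) = -4249369/(-4926429/3009598) + 4611353/(-2442947/2) = -4249369*(-3009598/4926429) + 4611353*(-2/2442947) = 12788892443662/4926429 - 9222706/2442947 = 31242540993560455040/12035004946263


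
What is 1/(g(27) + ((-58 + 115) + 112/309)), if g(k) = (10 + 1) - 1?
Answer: 309/20815 ≈ 0.014845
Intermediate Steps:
g(k) = 10 (g(k) = 11 - 1 = 10)
1/(g(27) + ((-58 + 115) + 112/309)) = 1/(10 + ((-58 + 115) + 112/309)) = 1/(10 + (57 + 112*(1/309))) = 1/(10 + (57 + 112/309)) = 1/(10 + 17725/309) = 1/(20815/309) = 309/20815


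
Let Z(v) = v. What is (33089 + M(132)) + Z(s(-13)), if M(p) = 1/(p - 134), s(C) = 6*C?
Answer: 66021/2 ≈ 33011.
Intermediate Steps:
M(p) = 1/(-134 + p)
(33089 + M(132)) + Z(s(-13)) = (33089 + 1/(-134 + 132)) + 6*(-13) = (33089 + 1/(-2)) - 78 = (33089 - 1/2) - 78 = 66177/2 - 78 = 66021/2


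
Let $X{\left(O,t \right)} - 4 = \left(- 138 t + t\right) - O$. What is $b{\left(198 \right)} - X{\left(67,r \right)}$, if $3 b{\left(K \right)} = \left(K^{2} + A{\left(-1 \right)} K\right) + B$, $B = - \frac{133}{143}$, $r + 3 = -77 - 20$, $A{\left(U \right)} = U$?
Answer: $- \frac{272548}{429} \approx -635.31$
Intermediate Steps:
$r = -100$ ($r = -3 - 97 = -100$)
$B = - \frac{133}{143}$ ($B = \left(-133\right) \frac{1}{143} = - \frac{133}{143} \approx -0.93007$)
$b{\left(K \right)} = - \frac{133}{429} - \frac{K}{3} + \frac{K^{2}}{3}$ ($b{\left(K \right)} = \frac{\left(K^{2} - K\right) - \frac{133}{143}}{3} = \frac{- \frac{133}{143} + K^{2} - K}{3} = - \frac{133}{429} - \frac{K}{3} + \frac{K^{2}}{3}$)
$X{\left(O,t \right)} = 4 - O - 137 t$ ($X{\left(O,t \right)} = 4 - \left(O + 137 t\right) = 4 - O - 137 t$)
$b{\left(198 \right)} - X{\left(67,r \right)} = \left(- \frac{133}{429} - 66 + \frac{198^{2}}{3}\right) - \left(4 - 67 - -13700\right) = \left(- \frac{133}{429} - 66 + \frac{1}{3} \cdot 39204\right) - \left(4 - 67 + 13700\right) = \left(- \frac{133}{429} - 66 + 13068\right) - 13637 = \frac{5577725}{429} - 13637 = - \frac{272548}{429}$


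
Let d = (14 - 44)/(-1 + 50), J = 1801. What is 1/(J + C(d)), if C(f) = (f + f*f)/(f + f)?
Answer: 98/176517 ≈ 0.00055519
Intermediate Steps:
d = -30/49 ≈ -0.61224
C(f) = (f + f**2)/(2*f) (C(f) = (f + f**2)/((2*f)) = (f + f**2)*(1/(2*f)) = (f + f**2)/(2*f))
1/(J + C(d)) = 1/(1801 + (1/2 + (1/2)*(-30/49))) = 1/(1801 + (1/2 - 15/49)) = 1/(1801 + 19/98) = 1/(176517/98) = 98/176517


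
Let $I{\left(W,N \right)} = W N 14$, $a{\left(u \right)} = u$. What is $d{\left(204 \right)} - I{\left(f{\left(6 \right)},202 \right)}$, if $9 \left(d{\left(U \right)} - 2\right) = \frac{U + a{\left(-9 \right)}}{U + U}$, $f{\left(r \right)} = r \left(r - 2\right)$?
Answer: $- \frac{83072815}{1224} \approx -67870.0$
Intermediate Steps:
$f{\left(r \right)} = r \left(-2 + r\right)$
$d{\left(U \right)} = 2 + \frac{-9 + U}{18 U}$ ($d{\left(U \right)} = 2 + \frac{\left(U - 9\right) \frac{1}{U + U}}{9} = 2 + \frac{\left(-9 + U\right) \frac{1}{2 U}}{9} = 2 + \frac{\frac{1}{2} \frac{1}{U} \left(-9 + U\right)}{9} = 2 + \frac{-9 + U}{18 U}$)
$I{\left(W,N \right)} = 14 N W$ ($I{\left(W,N \right)} = N W 14 = 14 N W$)
$d{\left(204 \right)} - I{\left(f{\left(6 \right)},202 \right)} = \frac{-9 + 37 \cdot 204}{18 \cdot 204} - 14 \cdot 202 \cdot 6 \left(-2 + 6\right) = \frac{1}{18} \cdot \frac{1}{204} \left(-9 + 7548\right) - 14 \cdot 202 \cdot 6 \cdot 4 = \frac{1}{18} \cdot \frac{1}{204} \cdot 7539 - 14 \cdot 202 \cdot 24 = \frac{2513}{1224} - 67872 = - \frac{83072815}{1224}$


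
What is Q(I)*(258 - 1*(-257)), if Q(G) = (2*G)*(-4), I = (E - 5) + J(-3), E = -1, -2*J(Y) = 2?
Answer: 28840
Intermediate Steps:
J(Y) = -1 (J(Y) = -½*2 = -1)
I = -7 (I = (-1 - 5) - 1 = -6 - 1 = -7)
Q(G) = -8*G
Q(I)*(258 - 1*(-257)) = (-8*(-7))*(258 - 1*(-257)) = 56*(258 + 257) = 56*515 = 28840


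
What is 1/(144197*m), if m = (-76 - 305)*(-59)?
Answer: 1/3241404363 ≈ 3.0851e-10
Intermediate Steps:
m = 22479 (m = -381*(-59) = 22479)
1/(144197*m) = 1/(144197*22479) = (1/144197)*(1/22479) = 1/3241404363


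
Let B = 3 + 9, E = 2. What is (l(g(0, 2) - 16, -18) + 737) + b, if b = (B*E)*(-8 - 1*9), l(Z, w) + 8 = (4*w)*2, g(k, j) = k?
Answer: 177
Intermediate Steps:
B = 12
l(Z, w) = -8 + 8*w (l(Z, w) = -8 + (4*w)*2 = -8 + 8*w)
b = -408 (b = (12*2)*(-8 - 1*9) = 24*(-8 - 9) = 24*(-17) = -408)
(l(g(0, 2) - 16, -18) + 737) + b = ((-8 + 8*(-18)) + 737) - 408 = ((-8 - 144) + 737) - 408 = (-152 + 737) - 408 = 585 - 408 = 177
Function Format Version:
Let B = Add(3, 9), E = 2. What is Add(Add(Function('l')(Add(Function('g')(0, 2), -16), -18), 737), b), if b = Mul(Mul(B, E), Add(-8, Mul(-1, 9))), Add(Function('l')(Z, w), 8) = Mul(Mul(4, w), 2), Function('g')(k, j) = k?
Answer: 177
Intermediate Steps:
B = 12
Function('l')(Z, w) = Add(-8, Mul(8, w)) (Function('l')(Z, w) = Add(-8, Mul(Mul(4, w), 2)) = Add(-8, Mul(8, w)))
b = -408 (b = Mul(Mul(12, 2), Add(-8, Mul(-1, 9))) = Mul(24, Add(-8, -9)) = Mul(24, -17) = -408)
Add(Add(Function('l')(Add(Function('g')(0, 2), -16), -18), 737), b) = Add(Add(Add(-8, Mul(8, -18)), 737), -408) = Add(Add(Add(-8, -144), 737), -408) = Add(Add(-152, 737), -408) = Add(585, -408) = 177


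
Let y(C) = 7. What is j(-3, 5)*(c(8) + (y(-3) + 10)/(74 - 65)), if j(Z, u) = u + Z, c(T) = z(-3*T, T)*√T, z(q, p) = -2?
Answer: 34/9 - 8*√2 ≈ -7.5359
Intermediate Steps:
c(T) = -2*√T
j(Z, u) = Z + u
j(-3, 5)*(c(8) + (y(-3) + 10)/(74 - 65)) = (-3 + 5)*(-4*√2 + (7 + 10)/(74 - 65)) = 2*(-4*√2 + 17/9) = 2*(17/9 - 4*√2) = 34/9 - 8*√2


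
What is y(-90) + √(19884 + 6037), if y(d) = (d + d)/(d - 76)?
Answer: 13453/83 ≈ 162.08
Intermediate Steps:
y(d) = 2*d/(-76 + d) (y(d) = (2*d)/(-76 + d) = 2*d/(-76 + d))
y(-90) + √(19884 + 6037) = 2*(-90)/(-76 - 90) + √(19884 + 6037) = 2*(-90)/(-166) + √25921 = 2*(-90)*(-1/166) + 161 = 90/83 + 161 = 13453/83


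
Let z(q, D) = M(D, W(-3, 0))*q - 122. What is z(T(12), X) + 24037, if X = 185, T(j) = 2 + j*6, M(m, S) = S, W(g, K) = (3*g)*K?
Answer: 23915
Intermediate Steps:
W(g, K) = 3*K*g
T(j) = 2 + 6*j
z(q, D) = -122 (z(q, D) = (3*0*(-3))*q - 122 = 0*q - 122 = 0 - 122 = -122)
z(T(12), X) + 24037 = -122 + 24037 = 23915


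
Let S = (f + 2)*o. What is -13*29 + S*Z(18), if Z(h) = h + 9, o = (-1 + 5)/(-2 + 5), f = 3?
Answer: -197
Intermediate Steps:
o = 4/3 ≈ 1.3333
S = 20/3 (S = (3 + 2)*(4/3) = 5*(4/3) = 20/3 ≈ 6.6667)
Z(h) = 9 + h
-13*29 + S*Z(18) = -13*29 + 20*(9 + 18)/3 = -377 + (20/3)*27 = -377 + 180 = -197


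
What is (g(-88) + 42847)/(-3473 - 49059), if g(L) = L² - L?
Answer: -50679/52532 ≈ -0.96473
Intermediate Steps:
(g(-88) + 42847)/(-3473 - 49059) = (-88*(-1 - 88) + 42847)/(-3473 - 49059) = (-88*(-89) + 42847)/(-52532) = (7832 + 42847)*(-1/52532) = 50679*(-1/52532) = -50679/52532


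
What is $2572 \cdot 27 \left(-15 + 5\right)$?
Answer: $-694440$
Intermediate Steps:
$2572 \cdot 27 \left(-15 + 5\right) = 2572 \cdot 27 \left(-10\right) = 2572 \left(-270\right) = -694440$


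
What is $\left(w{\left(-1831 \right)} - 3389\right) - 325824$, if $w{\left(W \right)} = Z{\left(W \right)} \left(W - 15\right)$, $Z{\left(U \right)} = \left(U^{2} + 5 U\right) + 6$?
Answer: $-6172267765$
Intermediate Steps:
$Z{\left(U \right)} = 6 + U^{2} + 5 U$
$w{\left(W \right)} = \left(-15 + W\right) \left(6 + W^{2} + 5 W\right)$ ($w{\left(W \right)} = \left(6 + W^{2} + 5 W\right) \left(W - 15\right) = \left(6 + W^{2} + 5 W\right) \left(-15 + W\right) = \left(-15 + W\right) \left(6 + W^{2} + 5 W\right)$)
$\left(w{\left(-1831 \right)} - 3389\right) - 325824 = \left(\left(-15 - 1831\right) \left(6 + \left(-1831\right)^{2} + 5 \left(-1831\right)\right) - 3389\right) - 325824 = \left(- 1846 \left(6 + 3352561 - 9155\right) - 3389\right) - 325824 = \left(\left(-1846\right) 3343412 - 3389\right) - 325824 = \left(-6171938552 - 3389\right) - 325824 = -6171941941 - 325824 = -6172267765$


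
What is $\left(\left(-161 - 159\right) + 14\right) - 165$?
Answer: $-471$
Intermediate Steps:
$\left(\left(-161 - 159\right) + 14\right) - 165 = \left(-320 + 14\right) - 165 = -306 - 165 = -471$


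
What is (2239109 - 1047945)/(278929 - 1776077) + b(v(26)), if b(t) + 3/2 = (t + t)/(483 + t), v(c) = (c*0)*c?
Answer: -1718443/748574 ≈ -2.2956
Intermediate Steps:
v(c) = 0 (v(c) = 0*c = 0)
b(t) = -3/2 + 2*t/(483 + t) (b(t) = -3/2 + (t + t)/(483 + t) = -3/2 + (2*t)/(483 + t) = -3/2 + 2*t/(483 + t))
(2239109 - 1047945)/(278929 - 1776077) + b(v(26)) = (2239109 - 1047945)/(278929 - 1776077) + (-1449 + 0)/(2*(483 + 0)) = 1191164/(-1497148) + (½)*(-1449)/483 = 1191164*(-1/1497148) + (½)*(1/483)*(-1449) = -297791/374287 - 3/2 = -1718443/748574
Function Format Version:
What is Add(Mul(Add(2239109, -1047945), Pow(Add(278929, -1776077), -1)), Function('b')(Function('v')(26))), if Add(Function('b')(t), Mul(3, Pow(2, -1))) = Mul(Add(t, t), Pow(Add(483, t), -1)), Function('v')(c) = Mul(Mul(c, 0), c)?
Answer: Rational(-1718443, 748574) ≈ -2.2956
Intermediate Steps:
Function('v')(c) = 0 (Function('v')(c) = Mul(0, c) = 0)
Function('b')(t) = Add(Rational(-3, 2), Mul(2, t, Pow(Add(483, t), -1))) (Function('b')(t) = Add(Rational(-3, 2), Mul(Add(t, t), Pow(Add(483, t), -1))) = Add(Rational(-3, 2), Mul(Mul(2, t), Pow(Add(483, t), -1))) = Add(Rational(-3, 2), Mul(2, t, Pow(Add(483, t), -1))))
Add(Mul(Add(2239109, -1047945), Pow(Add(278929, -1776077), -1)), Function('b')(Function('v')(26))) = Add(Mul(Add(2239109, -1047945), Pow(Add(278929, -1776077), -1)), Mul(Rational(1, 2), Pow(Add(483, 0), -1), Add(-1449, 0))) = Add(Mul(1191164, Pow(-1497148, -1)), Mul(Rational(1, 2), Pow(483, -1), -1449)) = Add(Mul(1191164, Rational(-1, 1497148)), Mul(Rational(1, 2), Rational(1, 483), -1449)) = Add(Rational(-297791, 374287), Rational(-3, 2)) = Rational(-1718443, 748574)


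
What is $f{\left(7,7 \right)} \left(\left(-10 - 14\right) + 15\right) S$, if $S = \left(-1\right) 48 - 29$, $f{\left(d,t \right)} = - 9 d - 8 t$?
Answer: $-82467$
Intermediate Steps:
$S = -77$ ($S = -48 - 29 = -77$)
$f{\left(7,7 \right)} \left(\left(-10 - 14\right) + 15\right) S = \left(\left(-9\right) 7 - 56\right) \left(\left(-10 - 14\right) + 15\right) \left(-77\right) = \left(-63 - 56\right) \left(-24 + 15\right) \left(-77\right) = \left(-119\right) \left(-9\right) \left(-77\right) = 1071 \left(-77\right) = -82467$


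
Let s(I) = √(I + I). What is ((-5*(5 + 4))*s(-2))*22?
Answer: -1980*I ≈ -1980.0*I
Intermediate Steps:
s(I) = √2*√I (s(I) = √(2*I) = √2*√I)
((-5*(5 + 4))*s(-2))*22 = ((-5*(5 + 4))*(√2*√(-2)))*22 = ((-5*9)*(√2*(I*√2)))*22 = -90*I*22 = -1980*I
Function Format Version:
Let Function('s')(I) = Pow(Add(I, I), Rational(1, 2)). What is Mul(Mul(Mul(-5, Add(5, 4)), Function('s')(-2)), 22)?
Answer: Mul(-1980, I) ≈ Mul(-1980.0, I)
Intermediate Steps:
Function('s')(I) = Mul(Pow(2, Rational(1, 2)), Pow(I, Rational(1, 2))) (Function('s')(I) = Pow(Mul(2, I), Rational(1, 2)) = Mul(Pow(2, Rational(1, 2)), Pow(I, Rational(1, 2))))
Mul(Mul(Mul(-5, Add(5, 4)), Function('s')(-2)), 22) = Mul(Mul(Mul(-5, Add(5, 4)), Mul(Pow(2, Rational(1, 2)), Pow(-2, Rational(1, 2)))), 22) = Mul(Mul(Mul(-5, 9), Mul(Pow(2, Rational(1, 2)), Mul(I, Pow(2, Rational(1, 2))))), 22) = Mul(Mul(-45, Mul(2, I)), 22) = Mul(Mul(-90, I), 22) = Mul(-1980, I)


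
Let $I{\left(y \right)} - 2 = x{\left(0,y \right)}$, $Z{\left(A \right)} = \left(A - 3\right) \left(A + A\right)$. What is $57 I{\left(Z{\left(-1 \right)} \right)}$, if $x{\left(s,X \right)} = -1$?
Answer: $57$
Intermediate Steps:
$Z{\left(A \right)} = 2 A \left(-3 + A\right)$ ($Z{\left(A \right)} = \left(-3 + A\right) 2 A = 2 A \left(-3 + A\right)$)
$I{\left(y \right)} = 1$ ($I{\left(y \right)} = 2 - 1 = 1$)
$57 I{\left(Z{\left(-1 \right)} \right)} = 57 \cdot 1 = 57$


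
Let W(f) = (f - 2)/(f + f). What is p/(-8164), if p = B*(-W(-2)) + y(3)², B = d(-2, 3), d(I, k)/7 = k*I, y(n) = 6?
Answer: -3/314 ≈ -0.0095541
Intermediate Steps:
d(I, k) = 7*I*k (d(I, k) = 7*(k*I) = 7*(I*k) = 7*I*k)
B = -42 (B = 7*(-2)*3 = -42)
W(f) = (-2 + f)/(2*f) (W(f) = (-2 + f)/((2*f)) = (-2 + f)*(1/(2*f)) = (-2 + f)/(2*f))
p = 78 (p = -(-42)*(½)*(-2 - 2)/(-2) + 6² = -(-42)*(½)*(-½)*(-4) + 36 = -(-42) + 36 = -42*(-1) + 36 = 42 + 36 = 78)
p/(-8164) = 78/(-8164) = 78*(-1/8164) = -3/314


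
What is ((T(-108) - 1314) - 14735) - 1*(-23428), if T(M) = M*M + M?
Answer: 18935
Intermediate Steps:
T(M) = M + M² (T(M) = M² + M = M + M²)
((T(-108) - 1314) - 14735) - 1*(-23428) = ((-108*(1 - 108) - 1314) - 14735) - 1*(-23428) = ((-108*(-107) - 1314) - 14735) + 23428 = ((11556 - 1314) - 14735) + 23428 = (10242 - 14735) + 23428 = -4493 + 23428 = 18935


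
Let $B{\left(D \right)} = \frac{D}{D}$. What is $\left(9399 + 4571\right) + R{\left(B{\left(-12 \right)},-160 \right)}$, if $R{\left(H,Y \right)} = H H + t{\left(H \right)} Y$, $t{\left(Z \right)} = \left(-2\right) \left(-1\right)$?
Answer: $13651$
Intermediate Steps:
$t{\left(Z \right)} = 2$
$B{\left(D \right)} = 1$
$R{\left(H,Y \right)} = H^{2} + 2 Y$ ($R{\left(H,Y \right)} = H H + 2 Y = H^{2} + 2 Y$)
$\left(9399 + 4571\right) + R{\left(B{\left(-12 \right)},-160 \right)} = \left(9399 + 4571\right) + \left(1^{2} + 2 \left(-160\right)\right) = 13970 + \left(1 - 320\right) = 13970 - 319 = 13651$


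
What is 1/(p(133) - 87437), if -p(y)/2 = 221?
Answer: -1/87879 ≈ -1.1379e-5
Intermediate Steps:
p(y) = -442 (p(y) = -2*221 = -442)
1/(p(133) - 87437) = 1/(-442 - 87437) = 1/(-87879) = -1/87879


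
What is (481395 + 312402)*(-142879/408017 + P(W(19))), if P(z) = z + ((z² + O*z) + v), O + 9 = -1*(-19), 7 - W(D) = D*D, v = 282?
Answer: 39417703119573933/408017 ≈ 9.6608e+10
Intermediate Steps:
W(D) = 7 - D² (W(D) = 7 - D*D = 7 - D²)
O = 10 (O = -9 - 1*(-19) = -9 + 19 = 10)
P(z) = 282 + z² + 11*z (P(z) = z + ((z² + 10*z) + 282) = z + (282 + z² + 10*z) = 282 + z² + 11*z)
(481395 + 312402)*(-142879/408017 + P(W(19))) = (481395 + 312402)*(-142879/408017 + (282 + (7 - 1*19²)² + 11*(7 - 1*19²))) = 793797*(-142879*1/408017 + (282 + (7 - 1*361)² + 11*(7 - 1*361))) = 793797*(-142879/408017 + (282 + (7 - 361)² + 11*(7 - 361))) = 793797*(-142879/408017 + (282 + (-354)² + 11*(-354))) = 793797*(-142879/408017 + (282 + 125316 - 3894)) = 793797*(-142879/408017 + 121704) = 793797*(49657158089/408017) = 39417703119573933/408017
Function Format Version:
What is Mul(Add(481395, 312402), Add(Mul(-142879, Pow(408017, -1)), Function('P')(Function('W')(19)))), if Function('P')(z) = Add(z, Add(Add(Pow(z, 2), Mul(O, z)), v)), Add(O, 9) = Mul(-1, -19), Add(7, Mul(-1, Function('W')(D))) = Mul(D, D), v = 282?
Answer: Rational(39417703119573933, 408017) ≈ 9.6608e+10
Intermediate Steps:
Function('W')(D) = Add(7, Mul(-1, Pow(D, 2))) (Function('W')(D) = Add(7, Mul(-1, Mul(D, D))) = Add(7, Mul(-1, Pow(D, 2))))
O = 10 (O = Add(-9, Mul(-1, -19)) = Add(-9, 19) = 10)
Function('P')(z) = Add(282, Pow(z, 2), Mul(11, z)) (Function('P')(z) = Add(z, Add(Add(Pow(z, 2), Mul(10, z)), 282)) = Add(z, Add(282, Pow(z, 2), Mul(10, z))) = Add(282, Pow(z, 2), Mul(11, z)))
Mul(Add(481395, 312402), Add(Mul(-142879, Pow(408017, -1)), Function('P')(Function('W')(19)))) = Mul(Add(481395, 312402), Add(Mul(-142879, Pow(408017, -1)), Add(282, Pow(Add(7, Mul(-1, Pow(19, 2))), 2), Mul(11, Add(7, Mul(-1, Pow(19, 2))))))) = Mul(793797, Add(Mul(-142879, Rational(1, 408017)), Add(282, Pow(Add(7, Mul(-1, 361)), 2), Mul(11, Add(7, Mul(-1, 361)))))) = Mul(793797, Add(Rational(-142879, 408017), Add(282, Pow(Add(7, -361), 2), Mul(11, Add(7, -361))))) = Mul(793797, Add(Rational(-142879, 408017), Add(282, Pow(-354, 2), Mul(11, -354)))) = Mul(793797, Add(Rational(-142879, 408017), Add(282, 125316, -3894))) = Mul(793797, Add(Rational(-142879, 408017), 121704)) = Mul(793797, Rational(49657158089, 408017)) = Rational(39417703119573933, 408017)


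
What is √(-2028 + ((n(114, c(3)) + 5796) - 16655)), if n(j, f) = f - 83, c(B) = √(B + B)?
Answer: √(-12970 + √6) ≈ 113.88*I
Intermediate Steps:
c(B) = √2*√B (c(B) = √(2*B) = √2*√B)
n(j, f) = -83 + f
√(-2028 + ((n(114, c(3)) + 5796) - 16655)) = √(-2028 + (((-83 + √2*√3) + 5796) - 16655)) = √(-2028 + (((-83 + √6) + 5796) - 16655)) = √(-2028 + ((5713 + √6) - 16655)) = √(-2028 + (-10942 + √6)) = √(-12970 + √6)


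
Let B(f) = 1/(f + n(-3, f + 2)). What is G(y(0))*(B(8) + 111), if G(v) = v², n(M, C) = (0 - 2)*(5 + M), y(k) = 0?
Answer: 0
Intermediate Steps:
n(M, C) = -10 - 2*M (n(M, C) = -2*(5 + M) = -10 - 2*M)
B(f) = 1/(-4 + f) (B(f) = 1/(f + (-10 - 2*(-3))) = 1/(f + (-10 + 6)) = 1/(f - 4) = 1/(-4 + f))
G(y(0))*(B(8) + 111) = 0²*(1/(-4 + 8) + 111) = 0*(1/4 + 111) = 0*(¼ + 111) = 0*(445/4) = 0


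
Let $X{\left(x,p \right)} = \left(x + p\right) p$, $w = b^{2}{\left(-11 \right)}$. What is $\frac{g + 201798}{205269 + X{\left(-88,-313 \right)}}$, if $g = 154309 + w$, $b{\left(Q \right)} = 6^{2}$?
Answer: $\frac{357403}{330782} \approx 1.0805$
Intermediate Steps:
$b{\left(Q \right)} = 36$
$w = 1296$ ($w = 36^{2} = 1296$)
$X{\left(x,p \right)} = p \left(p + x\right)$ ($X{\left(x,p \right)} = \left(p + x\right) p = p \left(p + x\right)$)
$g = 155605$ ($g = 154309 + 1296 = 155605$)
$\frac{g + 201798}{205269 + X{\left(-88,-313 \right)}} = \frac{155605 + 201798}{205269 - 313 \left(-313 - 88\right)} = \frac{357403}{205269 - -125513} = \frac{357403}{205269 + 125513} = \frac{357403}{330782}$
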